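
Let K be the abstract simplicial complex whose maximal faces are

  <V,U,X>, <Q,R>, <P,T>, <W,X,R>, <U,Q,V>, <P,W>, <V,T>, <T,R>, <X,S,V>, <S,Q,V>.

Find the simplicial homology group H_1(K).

H_1 = Z^3.

We work with the vertex ordering P < Q < R < S < T < U < V < W < X. The simplices of K, each written with vertices in increasing order, are:

  0-simplices (9): P, Q, R, S, T, U, V, W, X
  1-simplices (16): PT, PW, QR, QS, QU, QV, RT, RW, RX, SV, SX, TV, UV, UX, VX, WX
  2-simplices (5): QSV, QUV, RWX, SVX, UVX

Hence C_0 ≅ Z^9, C_1 ≅ Z^16, C_2 ≅ Z^5.

∂_1: C_1 → C_0 maps an edge to its endpoints' difference, ∂[p,q] = q − p. For instance
  ∂UV = V − U.
As a 9×16 matrix over Z this has rank 8, with invariant factors (1,1,1,1,1,1,1,1).

∂_2: C_2 → C_1 sends each 2-simplex [p,q,r] to [q,r] − [p,r] + [p,q]. For instance
  ∂QSV = SV − QV + QS,
  ∂SVX = VX − SX + SV.
The resulting 16×5 matrix has rank 5, and its Smith normal form has invariant factors (1,1,1,1,1).

Reading off H_k = ker ∂_k / im ∂_{k+1}:

  H_1: rank ker ∂_1 − rank ∂_2 = (16 − 8) − 5 = 3, and the invariant factors of ∂_2 are all 1, so H_1 = Z^3.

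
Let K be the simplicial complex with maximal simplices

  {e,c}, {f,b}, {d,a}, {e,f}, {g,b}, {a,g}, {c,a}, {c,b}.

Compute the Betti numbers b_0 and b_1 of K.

Take the total order a < b < c < d < e < f < g on the vertex set. Then K (dimension 1) consists of the simplices:

  0-simplices (7): a, b, c, d, e, f, g
  1-simplices (8): ac, ad, ag, bc, bf, bg, ce, ef

so the chain groups are C_0 ≅ Z^7, C_1 ≅ Z^8.

∂_1: C_1 → C_0 sends each edge [p,q] (with p < q) to q − p.
This gives a 7×8 integer matrix of rank 6; reducing to Smith normal form yields diagonal entries (1,1,1,1,1,1).

Reading off H_k = ker ∂_k / im ∂_{k+1}:

  H_0: rank C_0 − rank ∂_1 = 7 − 6 = 1, and the invariant factors of ∂_1 are all 1, so H_0 ≅ Z.
  H_1: rank ker ∂_1 − rank ∂_2 = (8 − 6) − 0 = 2, and there is no ∂_2, so H_1 ≅ Z^2.

Hence the Betti numbers are b_0 = 1, b_1 = 2.

b_0 = 1, b_1 = 2.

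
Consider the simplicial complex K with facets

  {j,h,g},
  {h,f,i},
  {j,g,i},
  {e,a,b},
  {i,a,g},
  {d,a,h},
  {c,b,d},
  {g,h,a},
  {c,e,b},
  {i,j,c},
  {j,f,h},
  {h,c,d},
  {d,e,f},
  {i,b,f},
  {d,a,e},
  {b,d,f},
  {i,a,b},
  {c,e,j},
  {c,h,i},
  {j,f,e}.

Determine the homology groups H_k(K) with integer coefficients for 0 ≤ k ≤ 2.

H_0 = Z,  H_1 = Z ⊕ Z/2,  H_2 = 0.

Order the vertices as a < b < c < d < e < f < g < h < i < j. Listing each simplex with vertices in this order, K has dimension 2 with simplices:

  0-simplices (10): a, b, c, d, e, f, g, h, i, j
  1-simplices (30): ab, ad, ae, ag, ah, ai, bc, bd, be, bf, bi, cd, ce, ch, ci, cj, de, df, dh, ef, ej, fh, fi, fj, gh, gi, gj, hi, hj, ij
  2-simplices (20): abe, abi, ade, adh, agh, agi, bcd, bce, bdf, bfi, cdh, cej, chi, cij, def, efj, fhi, fhj, ghj, gij

so the chain groups are C_0 ≅ Z^10, C_1 ≅ Z^30, C_2 ≅ Z^20.

∂_1: C_1 → C_0 maps an edge to its endpoints' difference, ∂[p,q] = q − p. For instance
  ∂ab = b − a.
This gives a 10×30 integer matrix of rank 9; reducing to Smith normal form yields diagonal entries (1,1,1,1,1,1,1,1,1).

The boundary map ∂_2: C_2 → C_1 sends each 2-simplex [p,q,r] to [q,r] − [p,r] + [p,q]. For instance
  ∂ghj = hj − gj + gh,
  ∂adh = dh − ah + ad.
As a 30×20 matrix over Z this has rank 20, with invariant factors (1,1,1,1,1,1,1,1,1,1,1,1,1,1,1,1,1,1,1,2).

Now H_k = ker ∂_k / im ∂_{k+1}, so:

  H_0: rank C_0 − rank ∂_1 = 10 − 9 = 1, and the invariant factors of ∂_1 are all 1, so H_0 = Z.
  H_1: rank ker ∂_1 − rank ∂_2 = (30 − 9) − 20 = 1, and ∂_2 has invariant factor 2 > 1, so H_1 = Z ⊕ Z/2.
  H_2: rank ker ∂_2 − rank ∂_3 = (20 − 20) − 0 = 0, and there is no ∂_3, so H_2 = 0.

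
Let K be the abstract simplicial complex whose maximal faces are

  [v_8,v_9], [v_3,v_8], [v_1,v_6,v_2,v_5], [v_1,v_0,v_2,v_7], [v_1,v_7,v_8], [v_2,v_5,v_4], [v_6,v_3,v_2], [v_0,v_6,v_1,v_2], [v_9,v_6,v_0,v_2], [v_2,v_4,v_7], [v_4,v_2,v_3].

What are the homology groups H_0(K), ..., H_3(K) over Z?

H_0 = Z,  H_1 = Z^2,  H_2 = 0,  H_3 = 0.

Fix the vertex order v_0 < v_1 < v_2 < v_3 < v_4 < v_5 < v_6 < v_7 < v_8 < v_9 and write every simplex with vertices in increasing order. Then dim K = 3 and the simplices of K are:

  0-simplices (10): [v_0], [v_1], [v_2], [v_3], [v_4], [v_5], [v_6], [v_7], [v_8], [v_9]
  1-simplices (25): (25 of them)
  2-simplices (18): (18 of them)
  3-simplices (4): [v_0,v_1,v_2,v_6], [v_0,v_1,v_2,v_7], [v_0,v_2,v_6,v_9], [v_1,v_2,v_5,v_6]

so the chain groups are C_0 ≅ Z^10, C_1 ≅ Z^25, C_2 ≅ Z^18, C_3 ≅ Z^4.

Boundary ∂_1: C_1 → C_0 is given by ∂[p,q] = [q] − [p]. For instance
  ∂[v_2,v_4] = [v_4] − [v_2].
The resulting 10×25 matrix has rank 9, and its Smith normal form has invariant factors (1,1,1,1,1,1,1,1,1).

Boundary ∂_2: C_2 → C_1 acts by ∂[p,q,r] = [q,r] − [p,r] + [p,q]. For instance
  ∂[v_1,v_2,v_6] = [v_2,v_6] − [v_1,v_6] + [v_1,v_2],
  ∂[v_1,v_7,v_8] = [v_7,v_8] − [v_1,v_8] + [v_1,v_7].
The 25×18 boundary matrix has rank 14 and Smith normal form diag(1,1,1,1,1,1,1,1,1,1,1,1,1,1).

∂_3: C_3 → C_2 sends each 3-simplex σ to the alternating sum Σ_i (−1)^i (σ with its i-th vertex removed). For instance
  ∂[v_0,v_2,v_6,v_9] = [v_2,v_6,v_9] − [v_0,v_6,v_9] + [v_0,v_2,v_9] − [v_0,v_2,v_6],
  ∂[v_0,v_1,v_2,v_7] = [v_1,v_2,v_7] − [v_0,v_2,v_7] + [v_0,v_1,v_7] − [v_0,v_1,v_2].
As a 18×4 matrix over Z this has rank 4, with invariant factors (1,1,1,1).

Computing H_k = (kernel of ∂_k) / (image of ∂_{k+1}):

  H_0: rank C_0 − rank ∂_1 = 10 − 9 = 1, and the invariant factors of ∂_1 are all 1, so H_0 = Z.
  H_1: rank ker ∂_1 − rank ∂_2 = (25 − 9) − 14 = 2, and the invariant factors of ∂_2 are all 1, so H_1 = Z^2.
  H_2: rank ker ∂_2 − rank ∂_3 = (18 − 14) − 4 = 0, and the invariant factors of ∂_3 are all 1, so H_2 = 0.
  H_3: rank ker ∂_3 − rank ∂_4 = (4 − 4) − 0 = 0, and there is no ∂_4, so H_3 = 0.

As a check, the Euler characteristic is 10 − 25 + 18 − 4 = -1, which agrees with 1 − 2 + 0 − 0 = -1.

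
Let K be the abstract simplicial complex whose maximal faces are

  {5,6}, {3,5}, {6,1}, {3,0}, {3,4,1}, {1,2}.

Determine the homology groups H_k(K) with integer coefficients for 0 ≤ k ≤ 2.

H_0 = Z,  H_1 = Z,  H_2 = 0.

Take the total order 0 < 1 < 2 < 3 < 4 < 5 < 6 on the vertex set. Then K (dimension 2) consists of the simplices:

  0-simplices (7): [0], [1], [2], [3], [4], [5], [6]
  1-simplices (8): [0,3], [1,2], [1,3], [1,4], [1,6], [3,4], [3,5], [5,6]
  2-simplices (1): [1,3,4]

so the chain groups are C_0 ≅ Z^7, C_1 ≅ Z^8, C_2 ≅ Z^1.

Boundary ∂_1: C_1 → C_0 maps an edge to its endpoints' difference, ∂[p,q] = q − p.
The 7×8 boundary matrix has rank 6 and Smith normal form diag(1,1,1,1,1,1).

The boundary map ∂_2: C_2 → C_1 acts by ∂[p,q,r] = [q,r] − [p,r] + [p,q]. For instance
  ∂[1,3,4] = [3,4] − [1,4] + [1,3].
The 8×1 boundary matrix has rank 1 and Smith normal form diag(1).

Now H_k = ker ∂_k / im ∂_{k+1}, so:

  H_0: rank C_0 − rank ∂_1 = 7 − 6 = 1, and the invariant factors of ∂_1 are all 1, so H_0 ≅ Z.
  H_1: rank ker ∂_1 − rank ∂_2 = (8 − 6) − 1 = 1, and the invariant factors of ∂_2 are all 1, so H_1 ≅ Z.
  H_2: rank ker ∂_2 − rank ∂_3 = (1 − 1) − 0 = 0, and there is no ∂_3, so H_2 ≅ 0.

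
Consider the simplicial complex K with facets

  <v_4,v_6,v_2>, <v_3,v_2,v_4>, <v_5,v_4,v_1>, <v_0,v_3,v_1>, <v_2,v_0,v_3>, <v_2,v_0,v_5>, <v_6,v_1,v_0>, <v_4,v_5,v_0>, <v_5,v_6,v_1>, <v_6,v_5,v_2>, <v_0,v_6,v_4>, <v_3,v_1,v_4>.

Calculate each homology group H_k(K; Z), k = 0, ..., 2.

Fix the vertex order v_0 < v_1 < v_2 < v_3 < v_4 < v_5 < v_6 and write every simplex with vertices in increasing order. Then dim K = 2 and the simplices of K are:

  0-simplices (7): [v_0], [v_1], [v_2], [v_3], [v_4], [v_5], [v_6]
  1-simplices (18): (18 of them)
  2-simplices (12): (12 of them)

giving chain groups C_0 ≅ Z^7, C_1 ≅ Z^18, C_2 ≅ Z^12.

∂_1: C_1 → C_0 sends each edge [p,q] (with p < q) to q − p. For instance
  ∂[v_2,v_3] = [v_3] − [v_2].
As a 7×18 matrix over Z this has rank 6, with invariant factors (1,1,1,1,1,1).

The boundary map ∂_2: C_2 → C_1 sends each 2-simplex [p,q,r] to [q,r] − [p,r] + [p,q]. For instance
  ∂[v_1,v_4,v_5] = [v_4,v_5] − [v_1,v_5] + [v_1,v_4],
  ∂[v_2,v_5,v_6] = [v_5,v_6] − [v_2,v_6] + [v_2,v_5].
The resulting 18×12 matrix has rank 12, and its Smith normal form has invariant factors (1,1,1,1,1,1,1,1,1,1,1,2).

Now H_k = ker ∂_k / im ∂_{k+1}, so:

  H_0: rank C_0 − rank ∂_1 = 7 − 6 = 1, and the invariant factors of ∂_1 are all 1, so H_0 ≅ Z.
  H_1: rank ker ∂_1 − rank ∂_2 = (18 − 6) − 12 = 0, and ∂_2 has invariant factor 2 > 1, so H_1 ≅ Z/2Z.
  H_2: rank ker ∂_2 − rank ∂_3 = (12 − 12) − 0 = 0, and there is no ∂_3, so H_2 ≅ 0.

H_0 = Z,  H_1 = Z/2Z,  H_2 = 0.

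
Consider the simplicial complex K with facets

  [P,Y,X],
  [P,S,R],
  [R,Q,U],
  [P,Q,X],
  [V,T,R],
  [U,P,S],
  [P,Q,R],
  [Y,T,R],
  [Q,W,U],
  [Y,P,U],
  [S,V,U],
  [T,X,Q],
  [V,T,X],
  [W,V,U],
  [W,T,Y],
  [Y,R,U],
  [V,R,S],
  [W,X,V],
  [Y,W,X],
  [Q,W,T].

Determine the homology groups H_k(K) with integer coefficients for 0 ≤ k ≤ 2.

Fix the vertex order P < Q < R < S < T < U < V < W < X < Y and write every simplex with vertices in increasing order. Then dim K = 2 and the simplices of K are:

  0-simplices (10): P, Q, R, S, T, U, V, W, X, Y
  1-simplices (30): PQ, PR, PS, PU, PX, PY, QR, QT, QU, QW, QX, RS, RT, RU, RV, RY, SU, SV, TV, TW, TX, TY, UV, UW, UY, VW, VX, WX, WY, XY
  2-simplices (20): PQR, PQX, PRS, PSU, PUY, PXY, QRU, QTW, QTX, QUW, RSV, RTV, RTY, RUY, SUV, TVX, TWY, UVW, VWX, WXY

so the chain groups are C_0 ≅ Z^10, C_1 ≅ Z^30, C_2 ≅ Z^20.

Boundary ∂_1: C_1 → C_0 is given by ∂[p,q] = [q] − [p].
This gives a 10×30 integer matrix of rank 9; reducing to Smith normal form yields diagonal entries (1,1,1,1,1,1,1,1,1).

Boundary ∂_2: C_2 → C_1 sends each 2-simplex [p,q,r] to [q,r] − [p,r] + [p,q]. For instance
  ∂QUW = UW − QW + QU,
  ∂RUY = UY − RY + RU.
As a 30×20 matrix over Z this has rank 20, with invariant factors (1,1,1,1,1,1,1,1,1,1,1,1,1,1,1,1,1,1,1,2).

From H_k ≅ ker(∂_k) / im(∂_{k+1}) we obtain:

  H_0: rank C_0 − rank ∂_1 = 10 − 9 = 1, and the invariant factors of ∂_1 are all 1, so H_0 ≅ Z.
  H_1: rank ker ∂_1 − rank ∂_2 = (30 − 9) − 20 = 1, and ∂_2 has invariant factor 2 > 1, so H_1 ≅ Z ⊕ Z/2.
  H_2: rank ker ∂_2 − rank ∂_3 = (20 − 20) − 0 = 0, and there is no ∂_3, so H_2 ≅ 0.

(K is a triangulation of the Klein bottle.)

H_0 = Z,  H_1 = Z ⊕ Z/2,  H_2 = 0.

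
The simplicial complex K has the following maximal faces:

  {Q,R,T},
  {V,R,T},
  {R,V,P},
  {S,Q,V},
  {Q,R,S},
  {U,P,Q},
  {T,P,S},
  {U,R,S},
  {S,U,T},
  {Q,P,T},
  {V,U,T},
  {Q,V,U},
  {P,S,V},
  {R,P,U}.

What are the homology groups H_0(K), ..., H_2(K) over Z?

H_0 ≅ Z,  H_1 ≅ Z^2,  H_2 ≅ Z.

We work with the vertex ordering P < Q < R < S < T < U < V. The simplices of K, each written with vertices in increasing order, are:

  0-simplices (7): P, Q, R, S, T, U, V
  1-simplices (21): PQ, PR, PS, PT, PU, PV, QR, QS, QT, QU, QV, RS, RT, RU, RV, ST, SU, SV, TU, TV, UV
  2-simplices (14): PQT, PQU, PRU, PRV, PST, PSV, QRS, QRT, QSV, QUV, RSU, RTV, STU, TUV

giving chain groups C_0 ≅ Z^7, C_1 ≅ Z^21, C_2 ≅ Z^14.

The boundary map ∂_1: C_1 → C_0 maps an edge to its endpoints' difference, ∂[p,q] = q − p. For instance
  ∂PT = T − P.
As a 7×21 matrix over Z this has rank 6, with invariant factors (1,1,1,1,1,1).

∂_2: C_2 → C_1 maps a triangle to the signed sum of its edges. For instance
  ∂QRT = RT − QT + QR,
  ∂RTV = TV − RV + RT.
The resulting 21×14 matrix has rank 13, and its Smith normal form has invariant factors (1,1,1,1,1,1,1,1,1,1,1,1,1).

Reading off H_k = ker ∂_k / im ∂_{k+1}:

  H_0: rank C_0 − rank ∂_1 = 7 − 6 = 1, and the invariant factors of ∂_1 are all 1, so H_0 = Z.
  H_1: rank ker ∂_1 − rank ∂_2 = (21 − 6) − 13 = 2, and the invariant factors of ∂_2 are all 1, so H_1 = Z^2.
  H_2: rank ker ∂_2 − rank ∂_3 = (14 − 13) − 0 = 1, and there is no ∂_3, so H_2 = Z.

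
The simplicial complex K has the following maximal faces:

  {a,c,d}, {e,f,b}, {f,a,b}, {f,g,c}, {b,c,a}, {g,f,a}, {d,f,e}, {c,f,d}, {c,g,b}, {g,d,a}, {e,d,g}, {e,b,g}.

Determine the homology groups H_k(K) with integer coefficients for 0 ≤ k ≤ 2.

H_0 ≅ Z,  H_1 ≅ Z/2,  H_2 = 0.

We work with the vertex ordering a < b < c < d < e < f < g. The simplices of K, each written with vertices in increasing order, are:

  0-simplices (7): a, b, c, d, e, f, g
  1-simplices (18): ab, ac, ad, af, ag, bc, be, bf, bg, cd, cf, cg, de, df, dg, ef, eg, fg
  2-simplices (12): abc, abf, acd, adg, afg, bcg, bef, beg, cdf, cfg, def, deg

Hence C_0 ≅ Z^7, C_1 ≅ Z^18, C_2 ≅ Z^12.

Boundary ∂_1: C_1 → C_0 is given by ∂[p,q] = [q] − [p].
As a 7×18 matrix over Z this has rank 6, with invariant factors (1,1,1,1,1,1).

Boundary ∂_2: C_2 → C_1 maps a triangle to the signed sum of its edges. For instance
  ∂deg = eg − dg + de,
  ∂def = ef − df + de.
The 18×12 boundary matrix has rank 12 and Smith normal form diag(1,1,1,1,1,1,1,1,1,1,1,2).

Computing H_k = (kernel of ∂_k) / (image of ∂_{k+1}):

  H_0: rank C_0 − rank ∂_1 = 7 − 6 = 1, and the invariant factors of ∂_1 are all 1, so H_0 = Z.
  H_1: rank ker ∂_1 − rank ∂_2 = (18 − 6) − 12 = 0, and ∂_2 has invariant factor 2 > 1, so H_1 = Z/2.
  H_2: rank ker ∂_2 − rank ∂_3 = (12 − 12) − 0 = 0, and there is no ∂_3, so H_2 = 0.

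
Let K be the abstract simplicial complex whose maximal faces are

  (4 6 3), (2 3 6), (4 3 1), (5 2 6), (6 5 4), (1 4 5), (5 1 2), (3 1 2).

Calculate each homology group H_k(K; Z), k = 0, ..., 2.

H_0 = Z,  H_1 = 0,  H_2 = Z.

Order the vertices as 1 < 2 < 3 < 4 < 5 < 6. Listing each simplex with vertices in this order, K has dimension 2 with simplices:

  0-simplices (6): [1], [2], [3], [4], [5], [6]
  1-simplices (12): [1,2], [1,3], [1,4], [1,5], [2,3], [2,5], [2,6], [3,4], [3,6], [4,5], [4,6], [5,6]
  2-simplices (8): [1,2,3], [1,2,5], [1,3,4], [1,4,5], [2,3,6], [2,5,6], [3,4,6], [4,5,6]

giving chain groups C_0 ≅ Z^6, C_1 ≅ Z^12, C_2 ≅ Z^8.

The boundary map ∂_1: C_1 → C_0 is given by ∂[p,q] = [q] − [p].
As a 6×12 matrix over Z this has rank 5, with invariant factors (1,1,1,1,1).

∂_2: C_2 → C_1 sends each 2-simplex [p,q,r] to [q,r] − [p,r] + [p,q]. For instance
  ∂[2,5,6] = [5,6] − [2,6] + [2,5],
  ∂[1,2,5] = [2,5] − [1,5] + [1,2].
The resulting 12×8 matrix has rank 7, and its Smith normal form has invariant factors (1,1,1,1,1,1,1).

Computing H_k = (kernel of ∂_k) / (image of ∂_{k+1}):

  H_0: rank C_0 − rank ∂_1 = 6 − 5 = 1, and the invariant factors of ∂_1 are all 1, so H_0 = Z.
  H_1: rank ker ∂_1 − rank ∂_2 = (12 − 5) − 7 = 0, and the invariant factors of ∂_2 are all 1, so H_1 = 0.
  H_2: rank ker ∂_2 − rank ∂_3 = (8 − 7) − 0 = 1, and there is no ∂_3, so H_2 = Z.

As a check, the Euler characteristic is 6 − 12 + 8 = 2, which agrees with 1 − 0 + 1 = 2.
(K is a triangulation of the 2-sphere S^2.)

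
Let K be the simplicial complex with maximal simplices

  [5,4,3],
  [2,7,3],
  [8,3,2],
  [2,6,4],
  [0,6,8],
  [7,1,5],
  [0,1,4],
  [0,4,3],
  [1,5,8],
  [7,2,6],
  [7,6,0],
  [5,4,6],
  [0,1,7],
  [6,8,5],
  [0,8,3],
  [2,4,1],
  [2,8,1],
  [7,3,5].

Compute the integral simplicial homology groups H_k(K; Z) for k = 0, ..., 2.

H_0 = Z,  H_1 = Z^2,  H_2 = Z.

We work with the vertex ordering 0 < 1 < 2 < 3 < 4 < 5 < 6 < 7 < 8. The simplices of K, each written with vertices in increasing order, are:

  0-simplices (9): [0], [1], [2], [3], [4], [5], [6], [7], [8]
  1-simplices (27): (27 of them)
  2-simplices (18): [0,1,4], [0,1,7], [0,3,4], [0,3,8], [0,6,7], [0,6,8], [1,2,4], [1,2,8], [1,5,7], [1,5,8], [2,3,7], [2,3,8], [2,4,6], [2,6,7], [3,4,5], [3,5,7], [4,5,6], [5,6,8]

giving chain groups C_0 ≅ Z^9, C_1 ≅ Z^27, C_2 ≅ Z^18.

Boundary ∂_1: C_1 → C_0 sends each edge [p,q] (with p < q) to q − p. For instance
  ∂[0,1] = [1] − [0].
The resulting 9×27 matrix has rank 8, and its Smith normal form has invariant factors (1,1,1,1,1,1,1,1).

The boundary map ∂_2: C_2 → C_1 sends each 2-simplex [p,q,r] to [q,r] − [p,r] + [p,q]. For instance
  ∂[1,5,7] = [5,7] − [1,7] + [1,5],
  ∂[0,3,4] = [3,4] − [0,4] + [0,3].
The resulting 27×18 matrix has rank 17, and its Smith normal form has invariant factors (1,1,1,1,1,1,1,1,1,1,1,1,1,1,1,1,1).

From H_k ≅ ker(∂_k) / im(∂_{k+1}) we obtain:

  H_0: rank C_0 − rank ∂_1 = 9 − 8 = 1, and the invariant factors of ∂_1 are all 1, so H_0 ≅ Z.
  H_1: rank ker ∂_1 − rank ∂_2 = (27 − 8) − 17 = 2, and the invariant factors of ∂_2 are all 1, so H_1 ≅ Z^2.
  H_2: rank ker ∂_2 − rank ∂_3 = (18 − 17) − 0 = 1, and there is no ∂_3, so H_2 ≅ Z.

As a check, the Euler characteristic is 9 − 27 + 18 = 0, which agrees with 1 − 2 + 1 = 0.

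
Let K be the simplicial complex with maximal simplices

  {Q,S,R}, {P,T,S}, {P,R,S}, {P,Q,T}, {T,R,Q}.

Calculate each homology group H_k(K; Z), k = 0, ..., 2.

Order the vertices as P < Q < R < S < T. Listing each simplex with vertices in this order, K has dimension 2 with simplices:

  0-simplices (5): P, Q, R, S, T
  1-simplices (10): PQ, PR, PS, PT, QR, QS, QT, RS, RT, ST
  2-simplices (5): PQT, PRS, PST, QRS, QRT

Hence C_0 ≅ Z^5, C_1 ≅ Z^10, C_2 ≅ Z^5.

The boundary map ∂_1: C_1 → C_0 sends each edge [p,q] (with p < q) to q − p. For instance
  ∂QS = S − Q.
The resulting 5×10 matrix has rank 4, and its Smith normal form has invariant factors (1,1,1,1).

∂_2: C_2 → C_1 sends each 2-simplex [p,q,r] to [q,r] − [p,r] + [p,q]. For instance
  ∂PRS = RS − PS + PR,
  ∂PQT = QT − PT + PQ.
The resulting 10×5 matrix has rank 5, and its Smith normal form has invariant factors (1,1,1,1,1).

Computing H_k = (kernel of ∂_k) / (image of ∂_{k+1}):

  H_0: rank C_0 − rank ∂_1 = 5 − 4 = 1, and the invariant factors of ∂_1 are all 1, so H_0 = Z.
  H_1: rank ker ∂_1 − rank ∂_2 = (10 − 4) − 5 = 1, and the invariant factors of ∂_2 are all 1, so H_1 = Z.
  H_2: rank ker ∂_2 − rank ∂_3 = (5 − 5) − 0 = 0, and there is no ∂_3, so H_2 = 0.

As a check, the Euler characteristic is 5 − 10 + 5 = 0, which agrees with 1 − 1 + 0 = 0.

H_0 = Z,  H_1 = Z,  H_2 = 0.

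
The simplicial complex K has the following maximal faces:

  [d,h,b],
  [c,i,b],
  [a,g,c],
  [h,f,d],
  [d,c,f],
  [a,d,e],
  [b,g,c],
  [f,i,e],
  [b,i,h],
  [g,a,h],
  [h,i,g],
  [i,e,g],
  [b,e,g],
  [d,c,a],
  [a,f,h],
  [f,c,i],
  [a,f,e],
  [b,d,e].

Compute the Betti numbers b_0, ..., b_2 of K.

b_0 = 1, b_1 = 1, b_2 = 0.

Fix the vertex order a < b < c < d < e < f < g < h < i and write every simplex with vertices in increasing order. Then dim K = 2 and the simplices of K are:

  0-simplices (9): a, b, c, d, e, f, g, h, i
  1-simplices (27): ac, ad, ae, af, ag, ah, bc, bd, be, bg, bh, bi, cd, cf, cg, ci, de, df, dh, ef, eg, ei, fh, fi, gh, gi, hi
  2-simplices (18): acd, acg, ade, aef, afh, agh, bcg, bci, bde, bdh, beg, bhi, cdf, cfi, dfh, efi, egi, ghi

so the chain groups are C_0 ≅ Z^9, C_1 ≅ Z^27, C_2 ≅ Z^18.

Boundary ∂_1: C_1 → C_0 maps an edge to its endpoints' difference, ∂[p,q] = q − p. For instance
  ∂gh = h − g.
The resulting 9×27 matrix has rank 8, and its Smith normal form has invariant factors (1,1,1,1,1,1,1,1).

Boundary ∂_2: C_2 → C_1 maps a triangle to the signed sum of its edges. For instance
  ∂bci = ci − bi + bc,
  ∂beg = eg − bg + be.
The 27×18 boundary matrix has rank 18 and Smith normal form diag(1,1,1,1,1,1,1,1,1,1,1,1,1,1,1,1,1,2).

Computing H_k = (kernel of ∂_k) / (image of ∂_{k+1}):

  H_0: rank C_0 − rank ∂_1 = 9 − 8 = 1, and the invariant factors of ∂_1 are all 1, so H_0 ≅ Z.
  H_1: rank ker ∂_1 − rank ∂_2 = (27 − 8) − 18 = 1, and ∂_2 has invariant factor 2 > 1, so H_1 ≅ Z ⊕ Z/2Z.
  H_2: rank ker ∂_2 − rank ∂_3 = (18 − 18) − 0 = 0, and there is no ∂_3, so H_2 ≅ 0.

(K is a triangulation of the Klein bottle.)

Hence the Betti numbers are b_0 = 1, b_1 = 1, b_2 = 0.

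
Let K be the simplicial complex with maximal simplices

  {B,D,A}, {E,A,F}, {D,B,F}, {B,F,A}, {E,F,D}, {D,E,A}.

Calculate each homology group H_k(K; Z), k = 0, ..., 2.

H_0 ≅ Z,  H_1 = 0,  H_2 ≅ Z.

We work with the vertex ordering A < B < D < E < F. The simplices of K, each written with vertices in increasing order, are:

  0-simplices (5): A, B, D, E, F
  1-simplices (9): AB, AD, AE, AF, BD, BF, DE, DF, EF
  2-simplices (6): ABD, ABF, ADE, AEF, BDF, DEF

giving chain groups C_0 ≅ Z^5, C_1 ≅ Z^9, C_2 ≅ Z^6.

Boundary ∂_1: C_1 → C_0 sends each edge [p,q] (with p < q) to q − p. For instance
  ∂DF = F − D.
As a 5×9 matrix over Z this has rank 4, with invariant factors (1,1,1,1).

∂_2: C_2 → C_1 maps a triangle to the signed sum of its edges. For instance
  ∂AEF = EF − AF + AE,
  ∂BDF = DF − BF + BD.
This gives a 9×6 integer matrix of rank 5; reducing to Smith normal form yields diagonal entries (1,1,1,1,1).

Reading off H_k = ker ∂_k / im ∂_{k+1}:

  H_0: rank C_0 − rank ∂_1 = 5 − 4 = 1, and the invariant factors of ∂_1 are all 1, so H_0 = Z.
  H_1: rank ker ∂_1 − rank ∂_2 = (9 − 4) − 5 = 0, and the invariant factors of ∂_2 are all 1, so H_1 = 0.
  H_2: rank ker ∂_2 − rank ∂_3 = (6 − 5) − 0 = 1, and there is no ∂_3, so H_2 = Z.

As a check, the Euler characteristic is 5 − 9 + 6 = 2, which agrees with 1 − 0 + 1 = 2.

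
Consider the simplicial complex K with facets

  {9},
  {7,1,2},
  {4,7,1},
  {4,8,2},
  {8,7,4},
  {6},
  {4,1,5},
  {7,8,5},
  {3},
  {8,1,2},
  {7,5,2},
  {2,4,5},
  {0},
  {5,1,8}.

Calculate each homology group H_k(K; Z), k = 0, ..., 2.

Take the total order 0 < 1 < 2 < 3 < 4 < 5 < 6 < 7 < 8 < 9 on the vertex set. Then K (dimension 2) consists of the simplices:

  0-simplices (10): [0], [1], [2], [3], [4], [5], [6], [7], [8], [9]
  1-simplices (15): [1,2], [1,4], [1,5], [1,7], [1,8], [2,4], [2,5], [2,7], [2,8], [4,5], [4,7], [4,8], [5,7], [5,8], [7,8]
  2-simplices (10): [1,2,7], [1,2,8], [1,4,5], [1,4,7], [1,5,8], [2,4,5], [2,4,8], [2,5,7], [4,7,8], [5,7,8]

Hence C_0 ≅ Z^10, C_1 ≅ Z^15, C_2 ≅ Z^10.

Boundary ∂_1: C_1 → C_0 is given by ∂[p,q] = [q] − [p].
The 10×15 boundary matrix has rank 5 and Smith normal form diag(1,1,1,1,1).

The boundary map ∂_2: C_2 → C_1 sends each 2-simplex [p,q,r] to [q,r] − [p,r] + [p,q]. For instance
  ∂[4,7,8] = [7,8] − [4,8] + [4,7],
  ∂[2,4,5] = [4,5] − [2,5] + [2,4].
As a 15×10 matrix over Z this has rank 10, with invariant factors (1,1,1,1,1,1,1,1,1,2).

From H_k ≅ ker(∂_k) / im(∂_{k+1}) we obtain:

  H_0: rank C_0 − rank ∂_1 = 10 − 5 = 5, and the invariant factors of ∂_1 are all 1, so H_0 = Z^5.
  H_1: rank ker ∂_1 − rank ∂_2 = (15 − 5) − 10 = 0, and ∂_2 has invariant factor 2 > 1, so H_1 = Z/2.
  H_2: rank ker ∂_2 − rank ∂_3 = (10 − 10) − 0 = 0, and there is no ∂_3, so H_2 = 0.

(K is a triangulation of the disjoint union of the real projective plane RP^2 and a set of 4 points.)

H_0 ≅ Z^5,  H_1 ≅ Z/2,  H_2 = 0.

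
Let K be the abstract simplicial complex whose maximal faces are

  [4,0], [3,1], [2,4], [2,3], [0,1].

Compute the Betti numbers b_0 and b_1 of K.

We work with the vertex ordering 0 < 1 < 2 < 3 < 4. The simplices of K, each written with vertices in increasing order, are:

  0-simplices (5): [0], [1], [2], [3], [4]
  1-simplices (5): [0,1], [0,4], [1,3], [2,3], [2,4]

Hence C_0 ≅ Z^5, C_1 ≅ Z^5.

Boundary ∂_1: C_1 → C_0 is given by ∂[p,q] = [q] − [p].
The resulting 5×5 matrix has rank 4, and its Smith normal form has invariant factors (1,1,1,1).

From H_k ≅ ker(∂_k) / im(∂_{k+1}) we obtain:

  H_0: rank C_0 − rank ∂_1 = 5 − 4 = 1, and the invariant factors of ∂_1 are all 1, so H_0 ≅ Z.
  H_1: rank ker ∂_1 − rank ∂_2 = (5 − 4) − 0 = 1, and there is no ∂_2, so H_1 ≅ Z.

(K is a triangulation of the circle S^1.)

Hence the Betti numbers are b_0 = 1, b_1 = 1.

b_0 = 1, b_1 = 1.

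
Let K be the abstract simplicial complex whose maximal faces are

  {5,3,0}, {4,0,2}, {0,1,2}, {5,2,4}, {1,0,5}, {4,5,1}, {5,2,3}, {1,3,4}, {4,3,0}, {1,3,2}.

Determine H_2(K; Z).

H_2 = 0.

K has 6 vertices, 15 edges, 10 triangles.
rank ∂_2 = 10, rank ∂_3 = 0 ⇒ b_2 = 10 − 10 − 0 = 0. So H_2 ≅ 0.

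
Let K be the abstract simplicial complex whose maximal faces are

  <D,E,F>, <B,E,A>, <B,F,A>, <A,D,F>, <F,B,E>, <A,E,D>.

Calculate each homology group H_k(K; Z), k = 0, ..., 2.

H_0 ≅ Z,  H_1 = 0,  H_2 ≅ Z.

Order the vertices as A < B < D < E < F. Listing each simplex with vertices in this order, K has dimension 2 with simplices:

  0-simplices (5): A, B, D, E, F
  1-simplices (9): AB, AD, AE, AF, BE, BF, DE, DF, EF
  2-simplices (6): ABE, ABF, ADE, ADF, BEF, DEF

so the chain groups are C_0 ≅ Z^5, C_1 ≅ Z^9, C_2 ≅ Z^6.

Boundary ∂_1: C_1 → C_0 is given by ∂[p,q] = [q] − [p]. For instance
  ∂DF = F − D.
The 5×9 boundary matrix has rank 4 and Smith normal form diag(1,1,1,1).

∂_2: C_2 → C_1 sends each 2-simplex [p,q,r] to [q,r] − [p,r] + [p,q]. For instance
  ∂ABE = BE − AE + AB,
  ∂DEF = EF − DF + DE.
The resulting 9×6 matrix has rank 5, and its Smith normal form has invariant factors (1,1,1,1,1).

Now H_k = ker ∂_k / im ∂_{k+1}, so:

  H_0: rank C_0 − rank ∂_1 = 5 − 4 = 1, and the invariant factors of ∂_1 are all 1, so H_0 ≅ Z.
  H_1: rank ker ∂_1 − rank ∂_2 = (9 − 4) − 5 = 0, and the invariant factors of ∂_2 are all 1, so H_1 ≅ 0.
  H_2: rank ker ∂_2 − rank ∂_3 = (6 − 5) − 0 = 1, and there is no ∂_3, so H_2 ≅ Z.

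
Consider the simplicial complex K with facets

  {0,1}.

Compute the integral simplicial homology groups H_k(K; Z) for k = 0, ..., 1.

Take the total order 0 < 1 on the vertex set. Then K (dimension 1) consists of the simplices:

  0-simplices (2): [0], [1]
  1-simplices (1): [0,1]

giving chain groups C_0 ≅ Z^2, C_1 ≅ Z^1.

The boundary map ∂_1: C_1 → C_0 is given by ∂[p,q] = [q] − [p].
The resulting 2×1 matrix has rank 1, and its Smith normal form has invariant factors (1).

Computing H_k = (kernel of ∂_k) / (image of ∂_{k+1}):

  H_0: rank C_0 − rank ∂_1 = 2 − 1 = 1, and the invariant factors of ∂_1 are all 1, so H_0 ≅ Z.
  H_1: rank ker ∂_1 − rank ∂_2 = (1 − 1) − 0 = 0, and there is no ∂_2, so H_1 ≅ 0.

H_0 ≅ Z,  H_1 = 0.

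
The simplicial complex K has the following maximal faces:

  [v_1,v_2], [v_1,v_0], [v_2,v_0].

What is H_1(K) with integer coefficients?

Fix the vertex order v_0 < v_1 < v_2 and write every simplex with vertices in increasing order. Then dim K = 1 and the simplices of K are:

  0-simplices (3): [v_0], [v_1], [v_2]
  1-simplices (3): [v_0,v_1], [v_0,v_2], [v_1,v_2]

giving chain groups C_0 ≅ Z^3, C_1 ≅ Z^3.

∂_1: C_1 → C_0 sends each edge [p,q] (with p < q) to q − p. For instance
  ∂[v_0,v_2] = [v_2] − [v_0].
The resulting 3×3 matrix has rank 2, and its Smith normal form has invariant factors (1,1).

Computing H_k = (kernel of ∂_k) / (image of ∂_{k+1}):

  H_1: rank ker ∂_1 − rank ∂_2 = (3 − 2) − 0 = 1, and there is no ∂_2, so H_1 ≅ Z.

H_1 = Z.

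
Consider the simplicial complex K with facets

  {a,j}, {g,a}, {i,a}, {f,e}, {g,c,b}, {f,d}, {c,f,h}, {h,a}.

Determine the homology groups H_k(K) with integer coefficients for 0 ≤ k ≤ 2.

Fix the vertex order a < b < c < d < e < f < g < h < i < j and write every simplex with vertices in increasing order. Then dim K = 2 and the simplices of K are:

  0-simplices (10): a, b, c, d, e, f, g, h, i, j
  1-simplices (12): ag, ah, ai, aj, bc, bg, cf, cg, ch, df, ef, fh
  2-simplices (2): bcg, cfh

giving chain groups C_0 ≅ Z^10, C_1 ≅ Z^12, C_2 ≅ Z^2.

∂_1: C_1 → C_0 sends each edge [p,q] (with p < q) to q − p. For instance
  ∂bc = c − b.
The 10×12 boundary matrix has rank 9 and Smith normal form diag(1,1,1,1,1,1,1,1,1).

Boundary ∂_2: C_2 → C_1 acts by ∂[p,q,r] = [q,r] − [p,r] + [p,q]. For instance
  ∂cfh = fh − ch + cf,
  ∂bcg = cg − bg + bc.
This gives a 12×2 integer matrix of rank 2; reducing to Smith normal form yields diagonal entries (1,1).

Now H_k = ker ∂_k / im ∂_{k+1}, so:

  H_0: rank C_0 − rank ∂_1 = 10 − 9 = 1, and the invariant factors of ∂_1 are all 1, so H_0 ≅ Z.
  H_1: rank ker ∂_1 − rank ∂_2 = (12 − 9) − 2 = 1, and the invariant factors of ∂_2 are all 1, so H_1 ≅ Z.
  H_2: rank ker ∂_2 − rank ∂_3 = (2 − 2) − 0 = 0, and there is no ∂_3, so H_2 ≅ 0.

As a check, the Euler characteristic is 10 − 12 + 2 = 0, which agrees with 1 − 1 + 0 = 0.

H_0 = Z,  H_1 = Z,  H_2 = 0.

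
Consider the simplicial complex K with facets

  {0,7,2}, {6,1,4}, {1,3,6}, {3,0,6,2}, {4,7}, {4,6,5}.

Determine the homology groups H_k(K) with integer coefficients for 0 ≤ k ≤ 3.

We work with the vertex ordering 0 < 1 < 2 < 3 < 4 < 5 < 6 < 7. The simplices of K, each written with vertices in increasing order, are:

  0-simplices (8): [0], [1], [2], [3], [4], [5], [6], [7]
  1-simplices (15): [0,2], [0,3], [0,6], [0,7], [1,3], [1,4], [1,6], [2,3], [2,6], [2,7], [3,6], [4,5], [4,6], [4,7], [5,6]
  2-simplices (8): [0,2,3], [0,2,6], [0,2,7], [0,3,6], [1,3,6], [1,4,6], [2,3,6], [4,5,6]
  3-simplices (1): [0,2,3,6]

giving chain groups C_0 ≅ Z^8, C_1 ≅ Z^15, C_2 ≅ Z^8, C_3 ≅ Z^1.

Boundary ∂_1: C_1 → C_0 sends each edge [p,q] (with p < q) to q − p. For instance
  ∂[2,6] = [6] − [2].
As a 8×15 matrix over Z this has rank 7, with invariant factors (1,1,1,1,1,1,1).

∂_2: C_2 → C_1 acts by ∂[p,q,r] = [q,r] − [p,r] + [p,q]. For instance
  ∂[0,2,7] = [2,7] − [0,7] + [0,2],
  ∂[0,3,6] = [3,6] − [0,6] + [0,3].
This gives a 15×8 integer matrix of rank 7; reducing to Smith normal form yields diagonal entries (1,1,1,1,1,1,1).

Boundary ∂_3: C_3 → C_2 sends each 3-simplex σ to the alternating sum Σ_i (−1)^i (σ with its i-th vertex removed). For instance
  ∂[0,2,3,6] = [2,3,6] − [0,3,6] + [0,2,6] − [0,2,3].
The 8×1 boundary matrix has rank 1 and Smith normal form diag(1).

Now H_k = ker ∂_k / im ∂_{k+1}, so:

  H_0: rank C_0 − rank ∂_1 = 8 − 7 = 1, and the invariant factors of ∂_1 are all 1, so H_0 = Z.
  H_1: rank ker ∂_1 − rank ∂_2 = (15 − 7) − 7 = 1, and the invariant factors of ∂_2 are all 1, so H_1 = Z.
  H_2: rank ker ∂_2 − rank ∂_3 = (8 − 7) − 1 = 0, and the invariant factors of ∂_3 are all 1, so H_2 = 0.
  H_3: rank ker ∂_3 − rank ∂_4 = (1 − 1) − 0 = 0, and there is no ∂_4, so H_3 = 0.

As a check, the Euler characteristic is 8 − 15 + 8 − 1 = 0, which agrees with 1 − 1 + 0 − 0 = 0.

H_0 = Z,  H_1 = Z,  H_2 = 0,  H_3 = 0.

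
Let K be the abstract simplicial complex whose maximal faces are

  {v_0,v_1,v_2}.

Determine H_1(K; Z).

K has 3 vertices, 3 edges, 1 triangle.
rank ∂_1 = 2, rank ∂_2 = 1 ⇒ b_1 = 3 − 2 − 1 = 0; all invariant factors of ∂_2 are 1 so no torsion. So H_1 ≅ 0.

H_1 = 0.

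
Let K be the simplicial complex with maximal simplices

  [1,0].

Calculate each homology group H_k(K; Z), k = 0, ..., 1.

H_0 ≅ Z,  H_1 = 0.

Take the total order 0 < 1 on the vertex set. Then K (dimension 1) consists of the simplices:

  0-simplices (2): [0], [1]
  1-simplices (1): [0,1]

so the chain groups are C_0 ≅ Z^2, C_1 ≅ Z^1.

The boundary map ∂_1: C_1 → C_0 sends each edge [p,q] (with p < q) to q − p.
As a 2×1 matrix over Z this has rank 1, with invariant factors (1).

Reading off H_k = ker ∂_k / im ∂_{k+1}:

  H_0: rank C_0 − rank ∂_1 = 2 − 1 = 1, and the invariant factors of ∂_1 are all 1, so H_0 = Z.
  H_1: rank ker ∂_1 − rank ∂_2 = (1 − 1) − 0 = 0, and there is no ∂_2, so H_1 = 0.

(K is a triangulation of the 1-simplex.)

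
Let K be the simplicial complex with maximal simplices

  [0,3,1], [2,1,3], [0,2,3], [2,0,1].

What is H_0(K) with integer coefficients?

We work with the vertex ordering 0 < 1 < 2 < 3. The simplices of K, each written with vertices in increasing order, are:

  0-simplices (4): [0], [1], [2], [3]
  1-simplices (6): [0,1], [0,2], [0,3], [1,2], [1,3], [2,3]
  2-simplices (4): [0,1,2], [0,1,3], [0,2,3], [1,2,3]

Hence C_0 ≅ Z^4, C_1 ≅ Z^6, C_2 ≅ Z^4.

The boundary map ∂_1: C_1 → C_0 is given by ∂[p,q] = [q] − [p]. For instance
  ∂[0,2] = [2] − [0].
This gives a 4×6 integer matrix of rank 3; reducing to Smith normal form yields diagonal entries (1,1,1).

∂_2: C_2 → C_1 sends each 2-simplex [p,q,r] to [q,r] − [p,r] + [p,q]. For instance
  ∂[0,2,3] = [2,3] − [0,3] + [0,2],
  ∂[0,1,2] = [1,2] − [0,2] + [0,1].
The resulting 6×4 matrix has rank 3, and its Smith normal form has invariant factors (1,1,1).

Now H_k = ker ∂_k / im ∂_{k+1}, so:

  H_0: rank C_0 − rank ∂_1 = 4 − 3 = 1, and the invariant factors of ∂_1 are all 1, so H_0 = Z.

H_0 = Z.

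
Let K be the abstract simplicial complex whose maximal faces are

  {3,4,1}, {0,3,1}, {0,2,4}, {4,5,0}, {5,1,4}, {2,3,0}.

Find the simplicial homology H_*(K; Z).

Fix the vertex order 0 < 1 < 2 < 3 < 4 < 5 and write every simplex with vertices in increasing order. Then dim K = 2 and the simplices of K are:

  0-simplices (6): [0], [1], [2], [3], [4], [5]
  1-simplices (12): [0,1], [0,2], [0,3], [0,4], [0,5], [1,3], [1,4], [1,5], [2,3], [2,4], [3,4], [4,5]
  2-simplices (6): [0,1,3], [0,2,3], [0,2,4], [0,4,5], [1,3,4], [1,4,5]

so the chain groups are C_0 ≅ Z^6, C_1 ≅ Z^12, C_2 ≅ Z^6.

Boundary ∂_1: C_1 → C_0 sends each edge [p,q] (with p < q) to q − p. For instance
  ∂[0,4] = [4] − [0].
This gives a 6×12 integer matrix of rank 5; reducing to Smith normal form yields diagonal entries (1,1,1,1,1).

Boundary ∂_2: C_2 → C_1 acts by ∂[p,q,r] = [q,r] − [p,r] + [p,q]. For instance
  ∂[0,4,5] = [4,5] − [0,5] + [0,4],
  ∂[1,3,4] = [3,4] − [1,4] + [1,3].
The resulting 12×6 matrix has rank 6, and its Smith normal form has invariant factors (1,1,1,1,1,1).

Now H_k = ker ∂_k / im ∂_{k+1}, so:

  H_0: rank C_0 − rank ∂_1 = 6 − 5 = 1, and the invariant factors of ∂_1 are all 1, so H_0 = Z.
  H_1: rank ker ∂_1 − rank ∂_2 = (12 − 5) − 6 = 1, and the invariant factors of ∂_2 are all 1, so H_1 = Z.
  H_2: rank ker ∂_2 − rank ∂_3 = (6 − 6) − 0 = 0, and there is no ∂_3, so H_2 = 0.

H_0 ≅ Z,  H_1 ≅ Z,  H_2 = 0.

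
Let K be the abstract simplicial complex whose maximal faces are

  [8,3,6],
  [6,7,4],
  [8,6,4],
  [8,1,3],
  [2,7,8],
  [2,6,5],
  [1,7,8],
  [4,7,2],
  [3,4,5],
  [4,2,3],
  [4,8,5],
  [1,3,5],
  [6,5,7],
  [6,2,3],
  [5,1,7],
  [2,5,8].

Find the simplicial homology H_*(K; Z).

Take the total order 1 < 2 < 3 < 4 < 5 < 6 < 7 < 8 on the vertex set. Then K (dimension 2) consists of the simplices:

  0-simplices (8): [1], [2], [3], [4], [5], [6], [7], [8]
  1-simplices (24): (24 of them)
  2-simplices (16): [1,3,5], [1,3,8], [1,5,7], [1,7,8], [2,3,4], [2,3,6], [2,4,7], [2,5,6], [2,5,8], [2,7,8], [3,4,5], [3,6,8], [4,5,8], [4,6,7], [4,6,8], [5,6,7]

giving chain groups C_0 ≅ Z^8, C_1 ≅ Z^24, C_2 ≅ Z^16.

∂_1: C_1 → C_0 sends each edge [p,q] (with p < q) to q − p.
This gives a 8×24 integer matrix of rank 7; reducing to Smith normal form yields diagonal entries (1,1,1,1,1,1,1).

The boundary map ∂_2: C_2 → C_1 sends each 2-simplex [p,q,r] to [q,r] − [p,r] + [p,q]. For instance
  ∂[2,5,8] = [5,8] − [2,8] + [2,5],
  ∂[1,3,5] = [3,5] − [1,5] + [1,3].
The resulting 24×16 matrix has rank 15, and its Smith normal form has invariant factors (1,1,1,1,1,1,1,1,1,1,1,1,1,1,1).

From H_k ≅ ker(∂_k) / im(∂_{k+1}) we obtain:

  H_0: rank C_0 − rank ∂_1 = 8 − 7 = 1, and the invariant factors of ∂_1 are all 1, so H_0 ≅ Z.
  H_1: rank ker ∂_1 − rank ∂_2 = (24 − 7) − 15 = 2, and the invariant factors of ∂_2 are all 1, so H_1 ≅ Z^2.
  H_2: rank ker ∂_2 − rank ∂_3 = (16 − 15) − 0 = 1, and there is no ∂_3, so H_2 ≅ Z.

As a check, the Euler characteristic is 8 − 24 + 16 = 0, which agrees with 1 − 2 + 1 = 0.

H_0 = Z,  H_1 = Z^2,  H_2 = Z.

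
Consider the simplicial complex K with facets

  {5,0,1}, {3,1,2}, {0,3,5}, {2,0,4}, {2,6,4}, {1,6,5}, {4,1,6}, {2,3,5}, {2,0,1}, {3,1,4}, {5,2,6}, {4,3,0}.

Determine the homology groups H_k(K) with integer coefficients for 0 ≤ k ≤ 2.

We work with the vertex ordering 0 < 1 < 2 < 3 < 4 < 5 < 6. The simplices of K, each written with vertices in increasing order, are:

  0-simplices (7): [0], [1], [2], [3], [4], [5], [6]
  1-simplices (18): [0,1], [0,2], [0,3], [0,4], [0,5], [1,2], [1,3], [1,4], [1,5], [1,6], [2,3], [2,4], [2,5], [2,6], [3,4], [3,5], [4,6], [5,6]
  2-simplices (12): [0,1,2], [0,1,5], [0,2,4], [0,3,4], [0,3,5], [1,2,3], [1,3,4], [1,4,6], [1,5,6], [2,3,5], [2,4,6], [2,5,6]

so the chain groups are C_0 ≅ Z^7, C_1 ≅ Z^18, C_2 ≅ Z^12.

The boundary map ∂_1: C_1 → C_0 maps an edge to its endpoints' difference, ∂[p,q] = q − p.
The resulting 7×18 matrix has rank 6, and its Smith normal form has invariant factors (1,1,1,1,1,1).

The boundary map ∂_2: C_2 → C_1 sends each 2-simplex [p,q,r] to [q,r] − [p,r] + [p,q]. For instance
  ∂[2,3,5] = [3,5] − [2,5] + [2,3],
  ∂[2,5,6] = [5,6] − [2,6] + [2,5].
The resulting 18×12 matrix has rank 12, and its Smith normal form has invariant factors (1,1,1,1,1,1,1,1,1,1,1,2).

Reading off H_k = ker ∂_k / im ∂_{k+1}:

  H_0: rank C_0 − rank ∂_1 = 7 − 6 = 1, and the invariant factors of ∂_1 are all 1, so H_0 ≅ Z.
  H_1: rank ker ∂_1 − rank ∂_2 = (18 − 6) − 12 = 0, and ∂_2 has invariant factor 2 > 1, so H_1 ≅ Z/2.
  H_2: rank ker ∂_2 − rank ∂_3 = (12 − 12) − 0 = 0, and there is no ∂_3, so H_2 ≅ 0.

As a check, the Euler characteristic is 7 − 18 + 12 = 1, which agrees with 1 − 0 + 0 = 1.

H_0 ≅ Z,  H_1 ≅ Z/2,  H_2 = 0.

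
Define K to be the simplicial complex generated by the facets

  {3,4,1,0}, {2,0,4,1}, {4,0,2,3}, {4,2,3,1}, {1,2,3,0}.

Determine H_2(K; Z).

H_2 = 0.

Fix the vertex order 0 < 1 < 2 < 3 < 4 and write every simplex with vertices in increasing order. Then dim K = 3 and the simplices of K are:

  0-simplices (5): [0], [1], [2], [3], [4]
  1-simplices (10): [0,1], [0,2], [0,3], [0,4], [1,2], [1,3], [1,4], [2,3], [2,4], [3,4]
  2-simplices (10): [0,1,2], [0,1,3], [0,1,4], [0,2,3], [0,2,4], [0,3,4], [1,2,3], [1,2,4], [1,3,4], [2,3,4]
  3-simplices (5): [0,1,2,3], [0,1,2,4], [0,1,3,4], [0,2,3,4], [1,2,3,4]

so the chain groups are C_0 ≅ Z^5, C_1 ≅ Z^10, C_2 ≅ Z^10, C_3 ≅ Z^5.

∂_1: C_1 → C_0 sends each edge [p,q] (with p < q) to q − p. For instance
  ∂[0,1] = [1] − [0].
As a 5×10 matrix over Z this has rank 4, with invariant factors (1,1,1,1).

Boundary ∂_2: C_2 → C_1 maps a triangle to the signed sum of its edges. For instance
  ∂[0,2,3] = [2,3] − [0,3] + [0,2],
  ∂[2,3,4] = [3,4] − [2,4] + [2,3].
This gives a 10×10 integer matrix of rank 6; reducing to Smith normal form yields diagonal entries (1,1,1,1,1,1).

∂_3: C_3 → C_2 sends each 3-simplex σ to the alternating sum Σ_i (−1)^i (σ with its i-th vertex removed). For instance
  ∂[0,1,3,4] = [1,3,4] − [0,3,4] + [0,1,4] − [0,1,3],
  ∂[0,1,2,3] = [1,2,3] − [0,2,3] + [0,1,3] − [0,1,2].
As a 10×5 matrix over Z this has rank 4, with invariant factors (1,1,1,1).

From H_k ≅ ker(∂_k) / im(∂_{k+1}) we obtain:

  H_2: rank ker ∂_2 − rank ∂_3 = (10 − 6) − 4 = 0, and the invariant factors of ∂_3 are all 1, so H_2 ≅ 0.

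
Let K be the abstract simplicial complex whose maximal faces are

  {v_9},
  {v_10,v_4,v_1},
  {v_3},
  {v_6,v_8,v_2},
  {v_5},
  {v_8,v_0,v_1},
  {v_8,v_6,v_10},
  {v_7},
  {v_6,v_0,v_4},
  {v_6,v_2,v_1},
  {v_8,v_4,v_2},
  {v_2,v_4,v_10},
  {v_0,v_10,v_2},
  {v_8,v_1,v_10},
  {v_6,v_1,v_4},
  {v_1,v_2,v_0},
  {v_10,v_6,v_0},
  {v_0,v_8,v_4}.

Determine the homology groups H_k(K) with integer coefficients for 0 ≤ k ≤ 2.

H_0 = Z^5,  H_1 = Z^2,  H_2 = Z.

Take the total order v_0 < v_1 < v_2 < v_3 < v_4 < v_5 < v_6 < v_7 < v_8 < v_9 < v_10 on the vertex set. Then K (dimension 2) consists of the simplices:

  0-simplices (11): [v_0], [v_1], [v_2], [v_3], [v_4], [v_5], [v_6], [v_7], [v_8], [v_9], [v_10]
  1-simplices (21): (21 of them)
  2-simplices (14): (14 of them)

so the chain groups are C_0 ≅ Z^11, C_1 ≅ Z^21, C_2 ≅ Z^14.

∂_1: C_1 → C_0 is given by ∂[p,q] = [q] − [p].
This gives a 11×21 integer matrix of rank 6; reducing to Smith normal form yields diagonal entries (1,1,1,1,1,1).

The boundary map ∂_2: C_2 → C_1 maps a triangle to the signed sum of its edges. For instance
  ∂[v_0,v_6,v_10] = [v_6,v_10] − [v_0,v_10] + [v_0,v_6],
  ∂[v_2,v_4,v_10] = [v_4,v_10] − [v_2,v_10] + [v_2,v_4].
As a 21×14 matrix over Z this has rank 13, with invariant factors (1,1,1,1,1,1,1,1,1,1,1,1,1).

Now H_k = ker ∂_k / im ∂_{k+1}, so:

  H_0: rank C_0 − rank ∂_1 = 11 − 6 = 5, and the invariant factors of ∂_1 are all 1, so H_0 ≅ Z^5.
  H_1: rank ker ∂_1 − rank ∂_2 = (21 − 6) − 13 = 2, and the invariant factors of ∂_2 are all 1, so H_1 ≅ Z^2.
  H_2: rank ker ∂_2 − rank ∂_3 = (14 − 13) − 0 = 1, and there is no ∂_3, so H_2 ≅ Z.

As a check, the Euler characteristic is 11 − 21 + 14 = 4, which agrees with 5 − 2 + 1 = 4.
(K is a triangulation of the disjoint union of the torus T^2 and a set of 4 points.)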